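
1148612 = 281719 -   -  866893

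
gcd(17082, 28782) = 234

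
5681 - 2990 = 2691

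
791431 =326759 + 464672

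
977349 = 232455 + 744894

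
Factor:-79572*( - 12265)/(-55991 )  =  - 975950580/55991 = - 2^2*3^1* 5^1*11^1 * 13^( - 1)*19^1* 59^ (-1) *73^( - 1) * 223^1*349^1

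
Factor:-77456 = -2^4 * 47^1*103^1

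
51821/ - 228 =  - 228 + 163/228 = - 227.29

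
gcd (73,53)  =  1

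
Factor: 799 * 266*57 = 12114438= 2^1*3^1*7^1*17^1 *19^2 * 47^1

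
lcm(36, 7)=252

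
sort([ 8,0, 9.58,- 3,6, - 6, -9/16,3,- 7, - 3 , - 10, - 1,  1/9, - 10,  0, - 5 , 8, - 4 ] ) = [-10, - 10, -7, -6, - 5, - 4, - 3,  -  3, - 1 , - 9/16, 0,0,1/9 , 3,6,8, 8, 9.58]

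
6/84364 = 3/42182 =0.00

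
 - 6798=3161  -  9959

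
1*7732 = 7732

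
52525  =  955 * 55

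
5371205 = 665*8077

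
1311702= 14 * 93693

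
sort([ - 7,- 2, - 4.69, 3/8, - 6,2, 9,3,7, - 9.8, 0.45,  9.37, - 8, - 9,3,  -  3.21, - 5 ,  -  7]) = [ - 9.8, - 9, -8, - 7, - 7, - 6, - 5,  -  4.69, -3.21, - 2,3/8,0.45,2, 3,3, 7, 9,9.37 ]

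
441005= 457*965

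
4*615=2460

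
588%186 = 30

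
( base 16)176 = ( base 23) G6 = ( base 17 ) 150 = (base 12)272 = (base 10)374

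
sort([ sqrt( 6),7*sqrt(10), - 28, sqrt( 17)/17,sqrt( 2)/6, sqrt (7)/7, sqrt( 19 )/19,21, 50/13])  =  [ - 28,sqrt( 19) /19,  sqrt( 2)/6,sqrt( 17)/17,sqrt( 7)/7, sqrt( 6),50/13, 21,7*sqrt( 10) ]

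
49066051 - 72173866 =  - 23107815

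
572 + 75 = 647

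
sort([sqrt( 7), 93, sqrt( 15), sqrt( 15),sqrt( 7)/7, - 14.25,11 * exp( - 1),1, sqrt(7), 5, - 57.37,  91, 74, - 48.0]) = [ - 57.37, - 48.0,  -  14.25, sqrt( 7) /7, 1,sqrt( 7 ),sqrt( 7 ),sqrt(15 ), sqrt( 15 ), 11 * exp( - 1 ),5,74 , 91 , 93]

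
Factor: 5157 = 3^3 * 191^1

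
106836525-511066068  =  -404229543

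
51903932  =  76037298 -24133366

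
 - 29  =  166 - 195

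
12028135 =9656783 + 2371352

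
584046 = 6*97341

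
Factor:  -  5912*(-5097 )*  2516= 75815795424  =  2^5 * 3^1*17^1 * 37^1*739^1 *1699^1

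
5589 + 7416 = 13005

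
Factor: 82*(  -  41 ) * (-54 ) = 2^2*3^3*41^2 = 181548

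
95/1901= 95/1901 = 0.05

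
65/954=65/954  =  0.07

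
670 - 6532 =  - 5862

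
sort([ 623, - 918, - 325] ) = [ -918, - 325,623] 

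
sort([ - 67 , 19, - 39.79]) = [ - 67, - 39.79, 19]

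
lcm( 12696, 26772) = 1231512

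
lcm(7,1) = 7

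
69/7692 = 23/2564 = 0.01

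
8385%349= 9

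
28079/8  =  3509 + 7/8  =  3509.88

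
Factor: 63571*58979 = 3749354009 = 151^1*421^1*58979^1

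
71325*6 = 427950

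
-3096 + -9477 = -12573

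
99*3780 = 374220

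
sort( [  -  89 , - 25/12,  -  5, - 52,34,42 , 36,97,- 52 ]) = [ - 89,-52, - 52,-5, - 25/12, 34, 36, 42,97 ] 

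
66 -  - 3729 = 3795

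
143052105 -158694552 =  - 15642447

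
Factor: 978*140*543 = 74347560   =  2^3*3^2 *5^1 * 7^1*163^1 * 181^1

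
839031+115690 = 954721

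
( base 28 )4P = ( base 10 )137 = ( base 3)12002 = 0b10001001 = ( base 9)162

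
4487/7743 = 4487/7743 = 0.58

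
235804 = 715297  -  479493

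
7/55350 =7/55350 = 0.00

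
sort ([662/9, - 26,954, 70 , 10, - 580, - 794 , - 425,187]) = [ - 794, - 580, - 425, - 26,10, 70,662/9, 187, 954] 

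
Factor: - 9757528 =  - 2^3*11^1 * 110881^1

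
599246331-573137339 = 26108992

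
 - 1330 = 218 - 1548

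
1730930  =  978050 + 752880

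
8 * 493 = 3944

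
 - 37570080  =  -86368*435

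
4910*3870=19001700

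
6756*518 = 3499608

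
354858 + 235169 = 590027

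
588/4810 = 294/2405= 0.12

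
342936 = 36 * 9526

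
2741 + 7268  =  10009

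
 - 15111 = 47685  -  62796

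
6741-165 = 6576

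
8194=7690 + 504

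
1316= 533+783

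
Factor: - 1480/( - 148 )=10= 2^1* 5^1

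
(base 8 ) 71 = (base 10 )57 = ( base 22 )2D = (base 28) 21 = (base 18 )33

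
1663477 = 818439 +845038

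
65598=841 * 78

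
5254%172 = 94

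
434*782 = 339388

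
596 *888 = 529248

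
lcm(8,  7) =56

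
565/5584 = 565/5584= 0.10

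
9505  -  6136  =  3369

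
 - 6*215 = -1290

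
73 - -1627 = 1700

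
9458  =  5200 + 4258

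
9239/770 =11+ 769/770 = 12.00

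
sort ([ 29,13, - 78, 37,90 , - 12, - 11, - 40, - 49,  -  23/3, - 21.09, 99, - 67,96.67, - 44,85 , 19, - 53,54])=[ - 78, - 67, - 53, - 49, - 44, - 40,  -  21.09, - 12, - 11, - 23/3,13,19,29,37, 54,85, 90,96.67,99 ]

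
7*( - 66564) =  - 465948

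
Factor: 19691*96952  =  1909081832 = 2^3*7^1*29^1*97^1*12119^1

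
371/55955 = 371/55955=0.01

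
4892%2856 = 2036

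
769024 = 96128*8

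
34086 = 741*46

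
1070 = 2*535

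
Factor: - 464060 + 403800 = - 2^2*5^1*23^1*131^1 = - 60260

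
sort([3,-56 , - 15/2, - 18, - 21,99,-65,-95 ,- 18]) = [-95,-65, - 56,-21, - 18,-18, - 15/2, 3,99]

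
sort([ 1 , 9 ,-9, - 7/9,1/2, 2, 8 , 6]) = [ - 9, - 7/9,1/2,1,2,6 , 8,9]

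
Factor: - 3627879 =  - 3^1*19^1* 63647^1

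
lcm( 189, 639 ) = 13419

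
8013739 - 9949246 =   -  1935507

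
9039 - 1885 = 7154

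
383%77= 75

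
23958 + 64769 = 88727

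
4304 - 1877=2427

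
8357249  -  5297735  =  3059514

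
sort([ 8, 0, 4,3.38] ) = [ 0 , 3.38,  4 , 8]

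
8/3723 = 8/3723 =0.00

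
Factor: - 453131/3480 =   -  2^( - 3 )*3^(  -  1)*5^( - 1)*7^1*19^1 *29^( - 1) * 3407^1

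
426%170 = 86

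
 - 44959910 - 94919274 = - 139879184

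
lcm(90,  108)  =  540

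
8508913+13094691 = 21603604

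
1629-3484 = -1855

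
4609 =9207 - 4598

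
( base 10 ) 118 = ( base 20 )5i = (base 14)86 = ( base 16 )76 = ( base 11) A8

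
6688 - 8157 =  - 1469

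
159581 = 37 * 4313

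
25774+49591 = 75365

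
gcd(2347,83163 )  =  1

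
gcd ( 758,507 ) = 1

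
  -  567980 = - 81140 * 7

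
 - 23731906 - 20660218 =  - 44392124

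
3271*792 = 2590632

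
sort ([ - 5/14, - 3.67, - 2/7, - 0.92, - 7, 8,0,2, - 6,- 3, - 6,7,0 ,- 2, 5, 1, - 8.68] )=[ - 8.68, - 7, - 6, - 6, - 3.67 , - 3, - 2,-0.92, - 5/14,  -  2/7, 0,  0,1, 2,5, 7 , 8 ] 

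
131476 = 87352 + 44124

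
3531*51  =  180081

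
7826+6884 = 14710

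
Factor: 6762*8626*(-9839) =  - 2^2*3^1 * 7^2*19^1*23^1*227^1 *9839^1 = - 573899149068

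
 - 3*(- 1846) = 5538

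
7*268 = 1876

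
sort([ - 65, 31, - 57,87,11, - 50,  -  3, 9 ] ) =[ - 65, - 57, - 50,-3,  9, 11,31, 87]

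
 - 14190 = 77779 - 91969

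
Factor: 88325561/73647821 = 13^ ( - 1)*29^1*149^1*20441^1*5665217^( - 1)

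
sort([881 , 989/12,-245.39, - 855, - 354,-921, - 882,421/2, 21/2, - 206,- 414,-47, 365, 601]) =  [-921, - 882,-855, - 414, - 354, - 245.39,-206,- 47,21/2,989/12, 421/2  ,  365,  601, 881]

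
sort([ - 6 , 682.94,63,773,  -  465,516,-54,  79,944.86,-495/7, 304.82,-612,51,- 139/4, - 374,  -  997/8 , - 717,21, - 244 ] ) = [ - 717, - 612,-465,-374, - 244,-997/8, - 495/7,  -  54,  -  139/4, -6,21,51, 63,79,  304.82, 516,682.94, 773,944.86]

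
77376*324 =25069824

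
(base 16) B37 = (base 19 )7I2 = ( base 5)42441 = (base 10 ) 2871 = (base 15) CB6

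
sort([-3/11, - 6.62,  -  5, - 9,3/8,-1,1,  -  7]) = [-9, - 7, - 6.62, - 5,-1,-3/11,3/8, 1]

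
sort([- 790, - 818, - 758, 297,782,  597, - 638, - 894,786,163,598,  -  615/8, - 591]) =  [ - 894, - 818, - 790, - 758, - 638, - 591, - 615/8,163,297, 597,598, 782,786 ] 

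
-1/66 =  - 1 + 65/66 = - 0.02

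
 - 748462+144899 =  -603563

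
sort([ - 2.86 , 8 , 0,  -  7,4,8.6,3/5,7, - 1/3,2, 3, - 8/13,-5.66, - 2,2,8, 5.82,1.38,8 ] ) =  [ - 7, - 5.66, - 2.86, - 2, - 8/13, - 1/3,0, 3/5,1.38,2,2,3,4,  5.82, 7,8 , 8,8,8.6]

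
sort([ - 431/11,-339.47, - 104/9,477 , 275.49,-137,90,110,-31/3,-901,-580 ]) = [ - 901, -580, - 339.47,-137, - 431/11, - 104/9,-31/3,90,110 , 275.49,477]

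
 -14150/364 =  - 39 + 23/182= -38.87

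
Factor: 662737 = 29^1*22853^1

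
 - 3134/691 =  - 5 + 321/691 = - 4.54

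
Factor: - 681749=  - 673^1*1013^1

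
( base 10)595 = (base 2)1001010011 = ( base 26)MN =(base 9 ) 731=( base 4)21103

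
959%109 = 87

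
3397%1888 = 1509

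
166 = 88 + 78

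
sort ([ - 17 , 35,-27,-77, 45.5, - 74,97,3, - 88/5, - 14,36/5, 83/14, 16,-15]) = [-77, - 74, - 27, - 88/5, -17, -15, - 14, 3,83/14,36/5, 16,35,45.5, 97]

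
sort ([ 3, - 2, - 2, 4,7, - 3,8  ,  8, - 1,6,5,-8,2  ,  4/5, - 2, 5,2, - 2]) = [-8, - 3,  -  2, - 2, - 2, - 2, - 1,4/5, 2,  2,3, 4, 5,5,  6,7,  8, 8]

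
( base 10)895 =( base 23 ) 1fl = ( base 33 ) R4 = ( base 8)1577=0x37f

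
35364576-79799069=-44434493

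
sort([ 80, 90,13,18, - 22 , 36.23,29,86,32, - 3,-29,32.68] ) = [ - 29,- 22 , - 3,13,18 , 29,32 , 32.68,36.23, 80,86, 90] 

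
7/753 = 7/753 = 0.01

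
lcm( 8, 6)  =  24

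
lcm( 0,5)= 0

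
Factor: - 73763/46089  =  -3^(-4 )*17^1 * 569^( -1)*4339^1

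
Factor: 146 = 2^1 * 73^1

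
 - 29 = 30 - 59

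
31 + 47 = 78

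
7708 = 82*94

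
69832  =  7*9976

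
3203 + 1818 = 5021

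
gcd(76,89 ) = 1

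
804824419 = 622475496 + 182348923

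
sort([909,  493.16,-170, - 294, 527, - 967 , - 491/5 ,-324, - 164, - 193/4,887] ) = [ - 967,-324, - 294,-170, - 164 , - 491/5, - 193/4,493.16, 527 , 887,909 ] 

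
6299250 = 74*85125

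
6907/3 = 2302+1/3 = 2302.33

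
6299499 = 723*8713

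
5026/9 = 5026/9 = 558.44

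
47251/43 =47251/43 = 1098.86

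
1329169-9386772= - 8057603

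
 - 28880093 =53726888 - 82606981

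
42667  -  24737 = 17930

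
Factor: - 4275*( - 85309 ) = 3^2*5^2*7^2*19^1*1741^1 = 364695975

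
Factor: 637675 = 5^2 * 23^1*1109^1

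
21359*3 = 64077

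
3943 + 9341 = 13284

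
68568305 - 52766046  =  15802259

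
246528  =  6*41088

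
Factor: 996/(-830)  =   - 2^1*3^1 * 5^( -1)=-6/5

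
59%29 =1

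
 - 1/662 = - 1  +  661/662=-0.00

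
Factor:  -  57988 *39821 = -2309140148 = -2^2*7^1 *19^1*109^1*39821^1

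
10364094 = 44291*234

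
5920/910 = 6 + 46/91=6.51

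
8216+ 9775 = 17991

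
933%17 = 15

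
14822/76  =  195 + 1/38 =195.03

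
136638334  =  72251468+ 64386866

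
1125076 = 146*7706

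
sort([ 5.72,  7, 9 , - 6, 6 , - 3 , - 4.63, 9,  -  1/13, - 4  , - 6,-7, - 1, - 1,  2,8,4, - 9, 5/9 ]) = [ - 9, - 7, - 6, - 6, - 4.63, - 4, - 3, - 1, - 1, -1/13,  5/9, 2,4,  5.72,6,7,  8,  9,9] 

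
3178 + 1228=4406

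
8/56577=8/56577 =0.00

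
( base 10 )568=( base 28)K8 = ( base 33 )H7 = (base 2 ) 1000111000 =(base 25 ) MI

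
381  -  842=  - 461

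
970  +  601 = 1571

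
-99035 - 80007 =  - 179042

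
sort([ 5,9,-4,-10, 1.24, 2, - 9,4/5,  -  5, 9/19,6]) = [-10,-9, -5,- 4, 9/19, 4/5, 1.24, 2, 5 , 6,9 ] 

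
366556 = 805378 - 438822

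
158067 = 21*7527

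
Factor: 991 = 991^1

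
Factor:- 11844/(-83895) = 2^2*3^1 * 5^( - 1 )*17^(-1 )=12/85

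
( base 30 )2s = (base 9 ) 107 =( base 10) 88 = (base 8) 130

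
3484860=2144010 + 1340850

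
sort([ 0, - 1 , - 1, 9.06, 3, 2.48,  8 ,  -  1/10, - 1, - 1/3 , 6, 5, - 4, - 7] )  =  [ - 7, -4, - 1, - 1, - 1, - 1/3,-1/10, 0, 2.48,3, 5,6, 8, 9.06] 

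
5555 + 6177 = 11732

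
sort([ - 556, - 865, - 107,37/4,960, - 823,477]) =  [ -865 ,-823, - 556, - 107, 37/4,477, 960 ]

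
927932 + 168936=1096868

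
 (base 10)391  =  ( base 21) id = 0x187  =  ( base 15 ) 1b1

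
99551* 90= 8959590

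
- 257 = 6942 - 7199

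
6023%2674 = 675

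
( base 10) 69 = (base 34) 21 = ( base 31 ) 27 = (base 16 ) 45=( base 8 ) 105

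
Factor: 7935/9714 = 2645/3238 = 2^(-1) *5^1*23^2 * 1619^(-1)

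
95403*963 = 91873089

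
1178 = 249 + 929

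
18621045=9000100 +9620945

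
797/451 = 1+ 346/451= 1.77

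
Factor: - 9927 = - 3^2 * 1103^1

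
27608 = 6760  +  20848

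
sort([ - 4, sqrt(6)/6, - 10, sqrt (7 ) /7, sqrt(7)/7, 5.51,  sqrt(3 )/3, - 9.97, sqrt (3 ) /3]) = [ - 10,  -  9.97, - 4, sqrt( 7 ) /7, sqrt ( 7) /7,sqrt(6 ) /6, sqrt( 3 ) /3, sqrt( 3 ) /3, 5.51 ]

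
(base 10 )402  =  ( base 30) dc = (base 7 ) 1113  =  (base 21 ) J3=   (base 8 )622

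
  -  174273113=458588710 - 632861823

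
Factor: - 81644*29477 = -2^2*7^1*4211^1 *20411^1 = - 2406620188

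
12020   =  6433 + 5587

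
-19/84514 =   -  1+84495/84514=-0.00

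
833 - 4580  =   - 3747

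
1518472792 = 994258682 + 524214110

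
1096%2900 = 1096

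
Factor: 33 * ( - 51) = -1683 = - 3^2*11^1 * 17^1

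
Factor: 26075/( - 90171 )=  - 3^(  -  2 )*5^2 * 7^1*43^( - 1 )*149^1*233^ ( - 1) 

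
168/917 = 24/131 = 0.18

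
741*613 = 454233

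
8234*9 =74106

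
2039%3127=2039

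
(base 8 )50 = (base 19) 22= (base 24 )1g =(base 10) 40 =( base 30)1A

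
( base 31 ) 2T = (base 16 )5B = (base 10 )91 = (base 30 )31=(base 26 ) 3D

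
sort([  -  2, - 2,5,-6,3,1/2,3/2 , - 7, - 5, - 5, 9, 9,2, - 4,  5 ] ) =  [ - 7, -6, - 5,  -  5, - 4, - 2 , - 2 , 1/2, 3/2, 2, 3 , 5, 5, 9,9]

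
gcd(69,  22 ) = 1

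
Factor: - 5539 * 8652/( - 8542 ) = 23961714/4271 = 2^1*3^1*7^1*29^1*  103^1 *191^1 * 4271^( - 1 )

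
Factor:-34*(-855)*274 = 2^2*3^2*5^1 * 17^1*19^1 * 137^1= 7965180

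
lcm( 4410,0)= 0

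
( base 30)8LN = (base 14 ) 2C0D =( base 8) 17255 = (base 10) 7853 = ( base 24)df5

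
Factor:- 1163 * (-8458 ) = 9836654 = 2^1*1163^1*4229^1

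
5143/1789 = 2 + 1565/1789 =2.87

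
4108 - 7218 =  - 3110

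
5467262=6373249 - 905987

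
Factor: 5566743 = 3^2*7^2*13^1 * 971^1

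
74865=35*2139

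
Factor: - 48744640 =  - 2^6*5^1*7^1* 47^1*463^1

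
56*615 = 34440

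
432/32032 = 27/2002 = 0.01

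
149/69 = 149/69 = 2.16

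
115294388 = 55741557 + 59552831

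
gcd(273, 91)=91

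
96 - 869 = - 773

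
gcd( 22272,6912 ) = 768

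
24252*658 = 15957816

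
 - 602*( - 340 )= 204680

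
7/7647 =7/7647 = 0.00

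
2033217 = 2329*873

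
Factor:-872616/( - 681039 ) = 290872/227013=2^3 * 3^ ( - 1 )*31^(- 1)* 103^1*353^1*2441^( - 1 )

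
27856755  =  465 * 59907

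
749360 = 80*9367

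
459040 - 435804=23236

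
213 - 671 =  - 458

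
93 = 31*3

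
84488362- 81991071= 2497291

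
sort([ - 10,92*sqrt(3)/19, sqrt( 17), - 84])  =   [ -84, - 10, sqrt(17),92*sqrt(3) /19 ] 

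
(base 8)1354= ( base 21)1ed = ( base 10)748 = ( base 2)1011101100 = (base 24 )174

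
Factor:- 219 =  - 3^1* 73^1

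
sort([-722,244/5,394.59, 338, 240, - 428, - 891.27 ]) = [ - 891.27, - 722, - 428, 244/5, 240,338, 394.59] 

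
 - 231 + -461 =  - 692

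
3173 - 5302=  - 2129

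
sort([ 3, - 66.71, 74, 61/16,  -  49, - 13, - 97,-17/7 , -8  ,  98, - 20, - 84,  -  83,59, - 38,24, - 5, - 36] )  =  [ - 97, - 84, - 83, - 66.71,-49, - 38, - 36, - 20,-13, - 8,-5, - 17/7, 3, 61/16,24 , 59, 74, 98 ]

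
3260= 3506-246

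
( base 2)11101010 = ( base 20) BE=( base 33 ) 73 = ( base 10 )234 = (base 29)82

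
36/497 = 36/497 = 0.07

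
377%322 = 55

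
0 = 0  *93874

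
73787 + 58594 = 132381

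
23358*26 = 607308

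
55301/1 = 55301 = 55301.00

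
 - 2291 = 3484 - 5775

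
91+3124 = 3215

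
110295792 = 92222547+18073245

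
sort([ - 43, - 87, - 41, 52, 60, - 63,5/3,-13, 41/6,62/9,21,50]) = [-87, - 63, - 43 ,-41,-13,5/3,41/6,62/9,21,50,52,60]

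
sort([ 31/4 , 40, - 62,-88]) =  [ - 88, - 62,31/4, 40] 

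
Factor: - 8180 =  - 2^2*5^1*409^1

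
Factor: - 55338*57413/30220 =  - 1588560297/15110 = - 2^( - 1 ) * 3^1*5^( - 1)*23^1 * 401^1*1511^( - 1 )*57413^1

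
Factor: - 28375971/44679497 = -3^1*13^1*2749^ (-1)*16253^( - 1)*727589^1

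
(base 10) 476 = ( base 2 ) 111011100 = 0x1DC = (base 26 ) i8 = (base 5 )3401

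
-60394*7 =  - 422758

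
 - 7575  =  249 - 7824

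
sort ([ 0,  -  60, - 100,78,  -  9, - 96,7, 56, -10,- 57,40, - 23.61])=[ - 100 ,-96, - 60, -57,  -  23.61, - 10,-9,0,7, 40, 56, 78 ]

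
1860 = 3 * 620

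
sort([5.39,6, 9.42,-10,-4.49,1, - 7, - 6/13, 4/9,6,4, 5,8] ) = [-10, - 7,-4.49, - 6/13, 4/9,1, 4,5 , 5.39, 6,6, 8,9.42 ]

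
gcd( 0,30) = 30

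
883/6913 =883/6913 = 0.13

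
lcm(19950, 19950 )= 19950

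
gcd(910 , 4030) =130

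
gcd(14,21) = 7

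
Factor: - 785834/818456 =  - 392917/409228=-2^ ( - 2 )*7^1*  263^(-1 )*389^( - 1 ) * 56131^1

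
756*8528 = 6447168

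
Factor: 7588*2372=17998736 =2^4*7^1*271^1*593^1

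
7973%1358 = 1183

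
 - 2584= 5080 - 7664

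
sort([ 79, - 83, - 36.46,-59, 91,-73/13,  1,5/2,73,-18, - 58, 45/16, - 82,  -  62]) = [ - 83,  -  82, - 62,-59,-58 ,-36.46, - 18,-73/13 , 1, 5/2, 45/16, 73, 79, 91 ]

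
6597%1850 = 1047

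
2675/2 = 2675/2 = 1337.50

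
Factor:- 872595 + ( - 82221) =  - 2^6*3^1*4973^1 = - 954816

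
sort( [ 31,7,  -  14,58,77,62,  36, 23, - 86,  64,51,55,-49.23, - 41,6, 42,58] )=[- 86, - 49.23, - 41, - 14,6,7,23,  31 , 36,42, 51, 55,58,58, 62,64,77]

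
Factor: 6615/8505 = 3^( - 2)*7^1 = 7/9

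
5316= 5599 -283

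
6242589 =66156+6176433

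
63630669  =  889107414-825476745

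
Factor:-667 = -23^1*29^1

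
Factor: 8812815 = 3^1 * 5^1* 11^1  *  53411^1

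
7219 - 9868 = - 2649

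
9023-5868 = 3155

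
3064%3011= 53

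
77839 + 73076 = 150915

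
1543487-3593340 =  - 2049853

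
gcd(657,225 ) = 9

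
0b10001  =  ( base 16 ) 11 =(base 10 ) 17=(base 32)h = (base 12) 15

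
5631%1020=531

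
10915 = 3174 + 7741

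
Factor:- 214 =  - 2^1  *  107^1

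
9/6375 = 3/2125 =0.00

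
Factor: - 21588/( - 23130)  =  2^1*3^( - 1)*5^(-1) * 7^1 = 14/15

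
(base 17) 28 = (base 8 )52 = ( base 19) 24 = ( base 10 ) 42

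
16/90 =8/45 = 0.18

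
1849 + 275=2124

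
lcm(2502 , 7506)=7506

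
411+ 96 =507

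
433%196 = 41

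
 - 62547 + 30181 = - 32366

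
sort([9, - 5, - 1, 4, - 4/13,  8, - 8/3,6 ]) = [ - 5, - 8/3, - 1, - 4/13, 4 , 6,8, 9] 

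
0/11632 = 0 = 0.00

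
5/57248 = 5/57248  =  0.00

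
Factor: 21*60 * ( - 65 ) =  - 2^2* 3^2*5^2*7^1*13^1   =  - 81900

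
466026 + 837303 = 1303329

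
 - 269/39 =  - 7+ 4/39= - 6.90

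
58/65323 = 58/65323   =  0.00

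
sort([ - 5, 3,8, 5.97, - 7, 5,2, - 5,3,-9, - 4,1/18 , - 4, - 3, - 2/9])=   [ - 9, - 7, - 5, - 5, - 4, - 4 , - 3,- 2/9, 1/18, 2,3 , 3, 5 , 5.97,8]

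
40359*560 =22601040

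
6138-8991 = - 2853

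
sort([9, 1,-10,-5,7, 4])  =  [-10, - 5,  1,4, 7,9 ]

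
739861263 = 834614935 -94753672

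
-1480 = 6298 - 7778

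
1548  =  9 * 172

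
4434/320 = 2217/160 = 13.86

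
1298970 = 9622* 135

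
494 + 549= 1043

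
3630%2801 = 829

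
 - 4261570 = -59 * 72230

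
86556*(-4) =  - 346224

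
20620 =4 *5155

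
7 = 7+0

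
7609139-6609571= 999568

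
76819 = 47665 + 29154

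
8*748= 5984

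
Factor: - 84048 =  - 2^4 * 3^1  *  17^1 * 103^1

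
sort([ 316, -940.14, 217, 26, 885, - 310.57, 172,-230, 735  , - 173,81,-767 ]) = [ - 940.14, -767, - 310.57,-230,- 173, 26 , 81, 172, 217,316, 735,885] 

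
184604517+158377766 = 342982283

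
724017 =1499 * 483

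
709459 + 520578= 1230037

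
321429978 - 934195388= - 612765410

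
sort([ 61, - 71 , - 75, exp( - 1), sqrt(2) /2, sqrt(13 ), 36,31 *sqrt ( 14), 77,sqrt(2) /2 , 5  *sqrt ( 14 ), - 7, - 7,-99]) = [ - 99, - 75, - 71, - 7, - 7, exp (-1), sqrt( 2) /2 , sqrt(2)/2 , sqrt(13),5*sqrt(14 ), 36,61, 77 , 31*sqrt( 14)] 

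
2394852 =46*52062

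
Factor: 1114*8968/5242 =4995176/2621 = 2^3*19^1*59^1*557^1*2621^(-1) 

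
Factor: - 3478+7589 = 4111  =  4111^1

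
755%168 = 83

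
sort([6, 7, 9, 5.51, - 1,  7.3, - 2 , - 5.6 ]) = [-5.6, - 2,-1,  5.51, 6,  7, 7.3, 9 ] 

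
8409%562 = 541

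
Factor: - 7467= - 3^1 * 19^1 *131^1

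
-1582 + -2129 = -3711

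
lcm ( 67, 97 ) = 6499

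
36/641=36/641  =  0.06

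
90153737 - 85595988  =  4557749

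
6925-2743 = 4182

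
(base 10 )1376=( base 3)1212222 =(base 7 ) 4004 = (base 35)14B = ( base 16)560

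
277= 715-438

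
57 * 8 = 456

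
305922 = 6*50987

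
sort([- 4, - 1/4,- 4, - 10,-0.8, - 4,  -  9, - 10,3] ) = [ - 10, - 10 , - 9, - 4,- 4, - 4  ,-0.8, - 1/4,3]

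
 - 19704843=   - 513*38411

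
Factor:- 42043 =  - 42043^1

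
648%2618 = 648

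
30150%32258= 30150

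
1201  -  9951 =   -  8750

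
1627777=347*4691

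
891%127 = 2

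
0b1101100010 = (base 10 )866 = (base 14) 45c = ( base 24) 1c2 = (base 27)152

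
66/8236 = 33/4118 = 0.01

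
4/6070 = 2/3035 = 0.00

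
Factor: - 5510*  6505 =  - 35842550 = - 2^1*5^2*19^1*29^1  *  1301^1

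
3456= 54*64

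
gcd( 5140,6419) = 1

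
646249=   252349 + 393900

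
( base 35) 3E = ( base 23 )54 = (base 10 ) 119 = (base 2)1110111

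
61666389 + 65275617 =126942006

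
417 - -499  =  916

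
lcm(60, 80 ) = 240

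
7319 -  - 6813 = 14132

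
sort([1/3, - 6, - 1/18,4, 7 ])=[ - 6, - 1/18,1/3, 4,7 ] 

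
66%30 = 6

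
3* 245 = 735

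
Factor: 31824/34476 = 12/13 = 2^2 * 3^1*13^( - 1) 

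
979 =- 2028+3007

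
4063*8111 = 32954993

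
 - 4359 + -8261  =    -  12620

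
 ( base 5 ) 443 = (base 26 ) 4J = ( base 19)69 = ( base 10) 123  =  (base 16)7B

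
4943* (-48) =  - 237264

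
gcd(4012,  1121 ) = 59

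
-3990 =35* ( -114)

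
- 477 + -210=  - 687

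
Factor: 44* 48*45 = 2^6*3^3 * 5^1*11^1  =  95040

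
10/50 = 1/5 = 0.20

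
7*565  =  3955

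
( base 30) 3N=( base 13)89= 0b1110001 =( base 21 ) 58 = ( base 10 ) 113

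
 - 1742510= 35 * ( - 49786 ) 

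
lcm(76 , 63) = 4788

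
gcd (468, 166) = 2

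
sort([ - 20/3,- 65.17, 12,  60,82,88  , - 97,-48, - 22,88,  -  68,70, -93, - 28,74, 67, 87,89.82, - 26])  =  [ -97 , - 93, - 68,- 65.17,-48,-28,  -  26,-22, -20/3,12,60,67, 70,  74,82, 87,88,88,89.82] 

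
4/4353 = 4/4353 = 0.00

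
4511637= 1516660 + 2994977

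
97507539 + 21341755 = 118849294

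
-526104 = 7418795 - 7944899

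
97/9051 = 97/9051 = 0.01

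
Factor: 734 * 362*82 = 21788056 = 2^3*41^1 *181^1*367^1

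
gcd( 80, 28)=4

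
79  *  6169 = 487351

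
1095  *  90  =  98550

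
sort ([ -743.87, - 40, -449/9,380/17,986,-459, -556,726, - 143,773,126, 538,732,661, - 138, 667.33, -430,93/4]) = [  -  743.87,-556, - 459, - 430, - 143, - 138 , -449/9, - 40, 380/17,93/4,126,538,661,667.33,726,  732, 773,  986]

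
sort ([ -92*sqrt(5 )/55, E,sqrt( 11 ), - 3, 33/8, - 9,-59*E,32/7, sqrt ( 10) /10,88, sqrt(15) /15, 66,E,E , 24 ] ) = [-59*E,  -  9,-92*sqrt( 5)/55, - 3, sqrt( 15) /15,sqrt( 10) /10, E, E,E, sqrt( 11), 33/8, 32/7 , 24, 66, 88 ] 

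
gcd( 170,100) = 10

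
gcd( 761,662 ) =1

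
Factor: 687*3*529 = 3^2*23^2*229^1 = 1090269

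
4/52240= 1/13060 = 0.00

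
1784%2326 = 1784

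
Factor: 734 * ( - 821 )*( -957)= 2^1*3^1*11^1*29^1*367^1*821^1 = 576701598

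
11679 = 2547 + 9132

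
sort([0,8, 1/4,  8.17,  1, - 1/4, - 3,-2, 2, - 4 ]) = [ - 4, - 3, - 2, - 1/4,0,1/4, 1,  2,  8,8.17 ] 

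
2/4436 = 1/2218  =  0.00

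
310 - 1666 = -1356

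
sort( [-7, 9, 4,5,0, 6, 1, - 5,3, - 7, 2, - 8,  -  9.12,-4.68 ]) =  [ - 9.12, - 8, - 7 , - 7, - 5,  -  4.68,0,1, 2, 3, 4,5,6,9] 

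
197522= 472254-274732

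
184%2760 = 184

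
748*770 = 575960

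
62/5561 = 62/5561  =  0.01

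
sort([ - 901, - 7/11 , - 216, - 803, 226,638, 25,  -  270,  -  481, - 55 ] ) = [ - 901, - 803, - 481, - 270,-216, -55, - 7/11,25 , 226, 638 ]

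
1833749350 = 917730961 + 916018389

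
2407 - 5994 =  - 3587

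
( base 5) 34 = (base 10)19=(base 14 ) 15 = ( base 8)23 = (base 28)J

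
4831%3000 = 1831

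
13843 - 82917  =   - 69074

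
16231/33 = 16231/33 = 491.85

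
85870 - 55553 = 30317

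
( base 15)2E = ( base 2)101100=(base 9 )48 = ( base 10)44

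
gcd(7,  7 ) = 7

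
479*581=278299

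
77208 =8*9651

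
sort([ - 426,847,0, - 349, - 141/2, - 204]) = [ - 426, - 349,-204, - 141/2,  0, 847 ] 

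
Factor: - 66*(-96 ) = 6336 = 2^6*3^2*11^1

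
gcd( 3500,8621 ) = 1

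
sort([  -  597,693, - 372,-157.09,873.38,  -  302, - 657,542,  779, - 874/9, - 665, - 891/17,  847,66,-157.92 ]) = [ - 665, - 657, - 597, -372, - 302, -157.92, - 157.09, -874/9, -891/17, 66,542, 693, 779,847, 873.38] 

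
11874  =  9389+2485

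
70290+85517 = 155807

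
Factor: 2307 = 3^1*769^1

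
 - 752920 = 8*( - 94115) 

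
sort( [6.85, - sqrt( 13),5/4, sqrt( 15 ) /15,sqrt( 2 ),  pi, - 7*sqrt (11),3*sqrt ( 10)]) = [-7*sqrt( 11 ), - sqrt(13 ),sqrt(15) /15,5/4 , sqrt(2),pi,6.85,3*sqrt (10)] 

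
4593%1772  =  1049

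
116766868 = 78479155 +38287713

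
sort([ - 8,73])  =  [ - 8, 73]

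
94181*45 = 4238145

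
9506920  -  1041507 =8465413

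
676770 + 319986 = 996756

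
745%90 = 25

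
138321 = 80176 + 58145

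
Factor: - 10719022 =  - 2^1 *359^1 * 14929^1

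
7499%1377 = 614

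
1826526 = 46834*39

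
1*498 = 498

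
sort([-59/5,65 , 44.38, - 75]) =[ - 75,-59/5,44.38,  65]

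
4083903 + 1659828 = 5743731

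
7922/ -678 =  - 12+107/339 = - 11.68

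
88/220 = 2/5 = 0.40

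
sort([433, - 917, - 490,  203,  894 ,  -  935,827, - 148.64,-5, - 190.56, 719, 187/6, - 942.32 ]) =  [ -942.32, - 935, - 917 , - 490, - 190.56, - 148.64, - 5,187/6,203,433,719,827, 894]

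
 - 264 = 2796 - 3060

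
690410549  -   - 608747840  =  1299158389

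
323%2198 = 323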